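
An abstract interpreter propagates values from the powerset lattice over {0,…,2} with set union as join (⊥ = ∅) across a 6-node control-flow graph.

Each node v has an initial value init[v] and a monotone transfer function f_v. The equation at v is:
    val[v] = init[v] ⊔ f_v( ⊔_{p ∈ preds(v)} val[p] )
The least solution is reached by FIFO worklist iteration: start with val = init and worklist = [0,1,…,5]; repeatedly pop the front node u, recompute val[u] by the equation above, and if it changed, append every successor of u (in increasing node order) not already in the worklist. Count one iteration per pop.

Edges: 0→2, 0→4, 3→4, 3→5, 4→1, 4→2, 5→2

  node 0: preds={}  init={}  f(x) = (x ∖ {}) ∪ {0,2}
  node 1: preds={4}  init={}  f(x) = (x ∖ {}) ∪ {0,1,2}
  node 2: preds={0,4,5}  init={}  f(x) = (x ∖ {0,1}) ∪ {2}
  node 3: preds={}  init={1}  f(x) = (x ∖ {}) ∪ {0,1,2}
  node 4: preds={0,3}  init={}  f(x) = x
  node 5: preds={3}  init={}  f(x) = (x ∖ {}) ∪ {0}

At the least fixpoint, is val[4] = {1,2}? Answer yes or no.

Trace (8 dequeues):
  [1] u=0 | in {} | out {0,2} | prev {} | push {}
  [2] u=1 | in {} | out {0,1,2} | prev {} | push {}
  [3] u=2 | in {0,2} | out {2} | prev {} | push {}
  [4] u=3 | in {} | out {0,1,2} | prev {1} | push {}
  [5] u=4 | in {0,1,2} | out {0,1,2} | prev {} | push {1,2}
  [6] u=5 | in {0,1,2} | out {0,1,2} | prev {} | push {}
  [7] u=1 | in {0,1,2} | out {0,1,2} | ==
  [8] u=2 | in {0,1,2} | out {2} | ==

Converged values:
  [0] {0,2}
  [1] {0,1,2}
  [2] {2}
  [3] {0,1,2}
  [4] {0,1,2}
  [5] {0,1,2}

no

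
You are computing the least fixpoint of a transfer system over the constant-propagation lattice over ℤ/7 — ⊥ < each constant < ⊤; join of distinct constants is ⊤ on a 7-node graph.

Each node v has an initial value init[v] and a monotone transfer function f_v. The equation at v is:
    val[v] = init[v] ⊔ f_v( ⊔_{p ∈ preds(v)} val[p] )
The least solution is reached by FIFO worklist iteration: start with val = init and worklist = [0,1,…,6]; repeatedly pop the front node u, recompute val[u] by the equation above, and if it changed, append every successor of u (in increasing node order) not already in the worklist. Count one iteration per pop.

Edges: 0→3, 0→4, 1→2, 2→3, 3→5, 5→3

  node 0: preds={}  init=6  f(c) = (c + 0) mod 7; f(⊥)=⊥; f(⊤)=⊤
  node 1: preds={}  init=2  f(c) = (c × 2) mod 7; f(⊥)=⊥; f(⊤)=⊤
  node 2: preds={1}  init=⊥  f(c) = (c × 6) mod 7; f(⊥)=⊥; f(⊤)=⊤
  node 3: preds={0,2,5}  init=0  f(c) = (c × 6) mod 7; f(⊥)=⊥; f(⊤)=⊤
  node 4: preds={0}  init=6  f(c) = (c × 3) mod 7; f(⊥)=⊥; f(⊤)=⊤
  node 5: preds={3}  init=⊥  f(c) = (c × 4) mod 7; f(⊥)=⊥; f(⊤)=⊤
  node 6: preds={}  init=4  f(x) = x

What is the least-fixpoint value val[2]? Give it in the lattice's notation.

5

Trace (8 dequeues):
  [1] u=0 | in ⊥ | out 6 | ==
  [2] u=1 | in ⊥ | out 2 | ==
  [3] u=2 | in 2 | out 5 | prev ⊥ | push {}
  [4] u=3 | in ⊤ | out ⊤ | prev 0 | push {}
  [5] u=4 | in 6 | out ⊤ | prev 6 | push {}
  [6] u=5 | in ⊤ | out ⊤ | prev ⊥ | push {3}
  [7] u=6 | in ⊥ | out 4 | ==
  [8] u=3 | in ⊤ | out ⊤ | ==

Converged values:
  [0] 6
  [1] 2
  [2] 5
  [3] ⊤
  [4] ⊤
  [5] ⊤
  [6] 4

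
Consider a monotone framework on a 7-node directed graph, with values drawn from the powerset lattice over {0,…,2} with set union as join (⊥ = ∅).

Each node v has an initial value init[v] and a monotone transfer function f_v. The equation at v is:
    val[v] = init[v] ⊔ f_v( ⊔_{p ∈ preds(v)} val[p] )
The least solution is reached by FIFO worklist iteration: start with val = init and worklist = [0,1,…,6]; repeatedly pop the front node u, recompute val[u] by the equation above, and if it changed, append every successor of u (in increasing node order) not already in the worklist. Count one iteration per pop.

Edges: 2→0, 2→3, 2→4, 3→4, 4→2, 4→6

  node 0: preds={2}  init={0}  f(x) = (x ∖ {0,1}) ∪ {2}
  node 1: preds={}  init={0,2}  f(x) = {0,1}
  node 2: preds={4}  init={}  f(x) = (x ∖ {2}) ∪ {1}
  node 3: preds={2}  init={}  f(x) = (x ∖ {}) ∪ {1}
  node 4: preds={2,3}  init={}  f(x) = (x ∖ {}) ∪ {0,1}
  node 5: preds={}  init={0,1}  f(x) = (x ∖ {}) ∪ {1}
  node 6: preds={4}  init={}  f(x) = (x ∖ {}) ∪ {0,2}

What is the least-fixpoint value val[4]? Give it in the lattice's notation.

{0,1}

Worklist (12 pops):
  #1 pop 0: in={} → {0,2} (was {0}); enqueue []
  #2 pop 1: in={} → {0,1,2} (was {0,2}); enqueue []
  #3 pop 2: in={} → {1} (was {}); enqueue [0]
  #4 pop 3: in={1} → {1} (was {}); enqueue []
  #5 pop 4: in={1} → {0,1} (was {}); enqueue [2]
  #6 pop 5: in={} → {0,1} (no change)
  #7 pop 6: in={0,1} → {0,1,2} (was {}); enqueue []
  #8 pop 0: in={1} → {0,2} (no change)
  #9 pop 2: in={0,1} → {0,1} (was {1}); enqueue [0,3,4]
  #10 pop 0: in={0,1} → {0,2} (no change)
  #11 pop 3: in={0,1} → {0,1} (was {1}); enqueue []
  #12 pop 4: in={0,1} → {0,1} (no change)

Fixpoint:
  val[0] = {0,2}
  val[1] = {0,1,2}
  val[2] = {0,1}
  val[3] = {0,1}
  val[4] = {0,1}
  val[5] = {0,1}
  val[6] = {0,1,2}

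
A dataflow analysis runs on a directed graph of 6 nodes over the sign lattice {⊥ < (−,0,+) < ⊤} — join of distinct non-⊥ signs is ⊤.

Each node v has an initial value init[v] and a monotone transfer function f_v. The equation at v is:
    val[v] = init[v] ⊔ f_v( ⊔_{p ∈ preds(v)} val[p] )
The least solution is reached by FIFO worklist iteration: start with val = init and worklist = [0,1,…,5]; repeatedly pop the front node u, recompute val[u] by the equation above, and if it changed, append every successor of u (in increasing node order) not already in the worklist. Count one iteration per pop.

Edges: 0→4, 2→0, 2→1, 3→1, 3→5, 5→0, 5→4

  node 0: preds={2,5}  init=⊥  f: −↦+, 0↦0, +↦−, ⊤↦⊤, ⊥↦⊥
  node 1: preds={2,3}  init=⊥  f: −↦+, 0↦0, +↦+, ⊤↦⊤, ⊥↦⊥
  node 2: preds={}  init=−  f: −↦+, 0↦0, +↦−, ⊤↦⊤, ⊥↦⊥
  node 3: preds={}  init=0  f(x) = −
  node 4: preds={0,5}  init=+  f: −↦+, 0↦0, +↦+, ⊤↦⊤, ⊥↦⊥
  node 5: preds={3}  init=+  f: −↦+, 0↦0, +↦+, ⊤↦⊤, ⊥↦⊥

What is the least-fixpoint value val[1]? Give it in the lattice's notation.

Iteration log — 9 steps:
  step 1. node 0  ⊔preds=⊤  new=⊤  old=⊥  +wl: 
  step 2. node 1  ⊔preds=⊤  new=⊤  old=⊥  +wl: 
  step 3. node 2  ⊔preds=⊥  new=−  stable
  step 4. node 3  ⊔preds=⊥  new=⊤  old=0  +wl: 1
  step 5. node 4  ⊔preds=⊤  new=⊤  old=+  +wl: 
  step 6. node 5  ⊔preds=⊤  new=⊤  old=+  +wl: 0,4
  step 7. node 1  ⊔preds=⊤  new=⊤  stable
  step 8. node 0  ⊔preds=⊤  new=⊤  stable
  step 9. node 4  ⊔preds=⊤  new=⊤  stable

Least fixpoint reached:
  node 0: ⊤
  node 1: ⊤
  node 2: −
  node 3: ⊤
  node 4: ⊤
  node 5: ⊤

⊤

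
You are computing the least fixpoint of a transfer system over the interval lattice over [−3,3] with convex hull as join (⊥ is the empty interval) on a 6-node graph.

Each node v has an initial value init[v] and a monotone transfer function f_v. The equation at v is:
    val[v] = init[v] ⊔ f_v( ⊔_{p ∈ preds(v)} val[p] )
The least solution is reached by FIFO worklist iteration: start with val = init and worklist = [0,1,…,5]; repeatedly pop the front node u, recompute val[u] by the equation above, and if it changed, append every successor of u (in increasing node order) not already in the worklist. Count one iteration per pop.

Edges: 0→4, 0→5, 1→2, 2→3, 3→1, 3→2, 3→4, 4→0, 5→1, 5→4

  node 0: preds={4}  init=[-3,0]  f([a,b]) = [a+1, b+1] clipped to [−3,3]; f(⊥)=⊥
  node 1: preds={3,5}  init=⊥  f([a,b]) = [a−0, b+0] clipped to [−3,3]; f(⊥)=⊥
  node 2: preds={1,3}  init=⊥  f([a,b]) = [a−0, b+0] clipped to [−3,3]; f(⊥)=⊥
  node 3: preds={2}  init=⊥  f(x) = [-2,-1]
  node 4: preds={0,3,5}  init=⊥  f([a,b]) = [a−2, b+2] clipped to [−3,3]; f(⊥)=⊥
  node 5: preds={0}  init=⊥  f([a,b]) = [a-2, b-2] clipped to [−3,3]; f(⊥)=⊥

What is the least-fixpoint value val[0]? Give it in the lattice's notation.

Iteration log — 17 steps:
  step 1. node 0  ⊔preds=⊥  new=[-3,0]  stable
  step 2. node 1  ⊔preds=⊥  new=⊥  stable
  step 3. node 2  ⊔preds=⊥  new=⊥  stable
  step 4. node 3  ⊔preds=⊥  new=[-2,-1]  old=⊥  +wl: 1,2
  step 5. node 4  ⊔preds=[-3,0]  new=[-3,2]  old=⊥  +wl: 0
  step 6. node 5  ⊔preds=[-3,0]  new=[-3,-2]  old=⊥  +wl: 4
  step 7. node 1  ⊔preds=[-3,-1]  new=[-3,-1]  old=⊥  +wl: 
  step 8. node 2  ⊔preds=[-3,-1]  new=[-3,-1]  old=⊥  +wl: 3
  step 9. node 0  ⊔preds=[-3,2]  new=[-3,3]  old=[-3,0]  +wl: 5
  step 10. node 4  ⊔preds=[-3,3]  new=[-3,3]  old=[-3,2]  +wl: 0
  step 11. node 3  ⊔preds=[-3,-1]  new=[-2,-1]  stable
  step 12. node 5  ⊔preds=[-3,3]  new=[-3,1]  old=[-3,-2]  +wl: 1,4
  step 13. node 0  ⊔preds=[-3,3]  new=[-3,3]  stable
  step 14. node 1  ⊔preds=[-3,1]  new=[-3,1]  old=[-3,-1]  +wl: 2
  step 15. node 4  ⊔preds=[-3,3]  new=[-3,3]  stable
  step 16. node 2  ⊔preds=[-3,1]  new=[-3,1]  old=[-3,-1]  +wl: 3
  step 17. node 3  ⊔preds=[-3,1]  new=[-2,-1]  stable

Least fixpoint reached:
  node 0: [-3,3]
  node 1: [-3,1]
  node 2: [-3,1]
  node 3: [-2,-1]
  node 4: [-3,3]
  node 5: [-3,1]

[-3,3]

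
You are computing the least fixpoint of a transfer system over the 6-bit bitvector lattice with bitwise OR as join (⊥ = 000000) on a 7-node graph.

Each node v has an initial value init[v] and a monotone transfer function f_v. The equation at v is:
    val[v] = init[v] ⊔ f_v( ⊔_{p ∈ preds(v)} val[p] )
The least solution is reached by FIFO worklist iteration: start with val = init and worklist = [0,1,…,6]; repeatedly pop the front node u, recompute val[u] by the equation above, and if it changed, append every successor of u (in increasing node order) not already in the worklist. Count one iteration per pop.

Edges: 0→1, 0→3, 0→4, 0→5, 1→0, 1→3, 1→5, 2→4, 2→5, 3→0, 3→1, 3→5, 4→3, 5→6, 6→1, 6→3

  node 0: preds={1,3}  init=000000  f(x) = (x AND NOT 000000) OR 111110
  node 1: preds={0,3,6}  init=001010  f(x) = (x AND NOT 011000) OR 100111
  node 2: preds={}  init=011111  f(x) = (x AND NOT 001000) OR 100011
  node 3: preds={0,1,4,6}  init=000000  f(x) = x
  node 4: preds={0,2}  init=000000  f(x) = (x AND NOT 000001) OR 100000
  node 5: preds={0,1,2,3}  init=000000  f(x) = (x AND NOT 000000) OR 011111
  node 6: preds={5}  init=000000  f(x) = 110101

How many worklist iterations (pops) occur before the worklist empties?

Iteration log — 12 steps:
  step 1. node 0  ⊔preds=001010  new=111110  old=000000  +wl: 
  step 2. node 1  ⊔preds=111110  new=101111  old=001010  +wl: 0
  step 3. node 2  ⊔preds=000000  new=111111  old=011111  +wl: 
  step 4. node 3  ⊔preds=111111  new=111111  old=000000  +wl: 1
  step 5. node 4  ⊔preds=111111  new=111110  old=000000  +wl: 3
  step 6. node 5  ⊔preds=111111  new=111111  old=000000  +wl: 
  step 7. node 6  ⊔preds=111111  new=110101  old=000000  +wl: 
  step 8. node 0  ⊔preds=111111  new=111111  old=111110  +wl: 4,5
  step 9. node 1  ⊔preds=111111  new=101111  stable
  step 10. node 3  ⊔preds=111111  new=111111  stable
  step 11. node 4  ⊔preds=111111  new=111110  stable
  step 12. node 5  ⊔preds=111111  new=111111  stable

Least fixpoint reached:
  node 0: 111111
  node 1: 101111
  node 2: 111111
  node 3: 111111
  node 4: 111110
  node 5: 111111
  node 6: 110101

12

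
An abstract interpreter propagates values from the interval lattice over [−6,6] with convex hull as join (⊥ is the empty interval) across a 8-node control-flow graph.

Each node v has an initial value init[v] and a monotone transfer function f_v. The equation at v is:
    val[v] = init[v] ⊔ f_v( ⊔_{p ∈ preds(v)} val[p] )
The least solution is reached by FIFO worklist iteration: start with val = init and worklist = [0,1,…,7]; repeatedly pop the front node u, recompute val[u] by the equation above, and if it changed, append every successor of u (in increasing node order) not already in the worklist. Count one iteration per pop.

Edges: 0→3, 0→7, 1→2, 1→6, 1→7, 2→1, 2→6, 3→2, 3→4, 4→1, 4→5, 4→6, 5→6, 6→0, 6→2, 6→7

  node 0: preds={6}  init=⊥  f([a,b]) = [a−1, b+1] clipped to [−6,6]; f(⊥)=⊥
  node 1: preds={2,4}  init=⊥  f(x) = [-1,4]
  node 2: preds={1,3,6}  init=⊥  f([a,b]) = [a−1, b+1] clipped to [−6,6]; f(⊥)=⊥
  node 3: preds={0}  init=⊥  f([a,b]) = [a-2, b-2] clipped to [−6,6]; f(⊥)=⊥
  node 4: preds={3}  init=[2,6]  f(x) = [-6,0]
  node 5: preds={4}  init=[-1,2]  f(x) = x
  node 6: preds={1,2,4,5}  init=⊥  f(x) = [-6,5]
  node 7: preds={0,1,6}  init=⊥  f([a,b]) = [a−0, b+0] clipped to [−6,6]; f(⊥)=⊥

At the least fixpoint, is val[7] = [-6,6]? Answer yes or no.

yes

Trace (17 dequeues):
  [1] u=0 | in ⊥ | out ⊥ | ==
  [2] u=1 | in [2,6] | out [-1,4] | prev ⊥ | push {}
  [3] u=2 | in [-1,4] | out [-2,5] | prev ⊥ | push {1}
  [4] u=3 | in ⊥ | out ⊥ | ==
  [5] u=4 | in ⊥ | out [-6,6] | prev [2,6] | push {}
  [6] u=5 | in [-6,6] | out [-6,6] | prev [-1,2] | push {}
  [7] u=6 | in [-6,6] | out [-6,5] | prev ⊥ | push {0,2}
  [8] u=7 | in [-6,5] | out [-6,5] | prev ⊥ | push {}
  [9] u=1 | in [-6,6] | out [-1,4] | ==
  [10] u=0 | in [-6,5] | out [-6,6] | prev ⊥ | push {3,7}
  [11] u=2 | in [-6,5] | out [-6,6] | prev [-2,5] | push {1,6}
  [12] u=3 | in [-6,6] | out [-6,4] | prev ⊥ | push {2,4}
  [13] u=7 | in [-6,6] | out [-6,6] | prev [-6,5] | push {}
  [14] u=1 | in [-6,6] | out [-1,4] | ==
  [15] u=6 | in [-6,6] | out [-6,5] | ==
  [16] u=2 | in [-6,5] | out [-6,6] | ==
  [17] u=4 | in [-6,4] | out [-6,6] | ==

Converged values:
  [0] [-6,6]
  [1] [-1,4]
  [2] [-6,6]
  [3] [-6,4]
  [4] [-6,6]
  [5] [-6,6]
  [6] [-6,5]
  [7] [-6,6]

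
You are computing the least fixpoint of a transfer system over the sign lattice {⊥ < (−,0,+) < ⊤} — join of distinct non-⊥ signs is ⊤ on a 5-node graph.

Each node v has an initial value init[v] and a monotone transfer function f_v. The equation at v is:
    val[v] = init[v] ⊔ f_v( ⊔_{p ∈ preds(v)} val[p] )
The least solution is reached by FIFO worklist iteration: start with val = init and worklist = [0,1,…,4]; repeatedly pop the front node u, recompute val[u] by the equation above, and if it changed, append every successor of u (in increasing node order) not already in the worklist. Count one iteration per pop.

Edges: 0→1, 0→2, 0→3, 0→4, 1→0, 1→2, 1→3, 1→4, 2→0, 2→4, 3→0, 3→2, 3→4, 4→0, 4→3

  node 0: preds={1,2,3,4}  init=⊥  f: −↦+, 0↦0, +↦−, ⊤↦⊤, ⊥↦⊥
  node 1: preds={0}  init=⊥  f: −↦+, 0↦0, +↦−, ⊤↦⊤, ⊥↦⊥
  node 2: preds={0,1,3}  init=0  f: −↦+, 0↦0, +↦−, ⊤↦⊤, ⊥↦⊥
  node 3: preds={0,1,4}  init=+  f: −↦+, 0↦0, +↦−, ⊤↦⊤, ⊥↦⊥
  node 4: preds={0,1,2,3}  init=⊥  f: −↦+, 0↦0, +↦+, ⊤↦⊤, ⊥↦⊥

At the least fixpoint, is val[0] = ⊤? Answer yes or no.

Trace (8 dequeues):
  [1] u=0 | in ⊤ | out ⊤ | prev ⊥ | push {}
  [2] u=1 | in ⊤ | out ⊤ | prev ⊥ | push {0}
  [3] u=2 | in ⊤ | out ⊤ | prev 0 | push {}
  [4] u=3 | in ⊤ | out ⊤ | prev + | push {2}
  [5] u=4 | in ⊤ | out ⊤ | prev ⊥ | push {3}
  [6] u=0 | in ⊤ | out ⊤ | ==
  [7] u=2 | in ⊤ | out ⊤ | ==
  [8] u=3 | in ⊤ | out ⊤ | ==

Converged values:
  [0] ⊤
  [1] ⊤
  [2] ⊤
  [3] ⊤
  [4] ⊤

yes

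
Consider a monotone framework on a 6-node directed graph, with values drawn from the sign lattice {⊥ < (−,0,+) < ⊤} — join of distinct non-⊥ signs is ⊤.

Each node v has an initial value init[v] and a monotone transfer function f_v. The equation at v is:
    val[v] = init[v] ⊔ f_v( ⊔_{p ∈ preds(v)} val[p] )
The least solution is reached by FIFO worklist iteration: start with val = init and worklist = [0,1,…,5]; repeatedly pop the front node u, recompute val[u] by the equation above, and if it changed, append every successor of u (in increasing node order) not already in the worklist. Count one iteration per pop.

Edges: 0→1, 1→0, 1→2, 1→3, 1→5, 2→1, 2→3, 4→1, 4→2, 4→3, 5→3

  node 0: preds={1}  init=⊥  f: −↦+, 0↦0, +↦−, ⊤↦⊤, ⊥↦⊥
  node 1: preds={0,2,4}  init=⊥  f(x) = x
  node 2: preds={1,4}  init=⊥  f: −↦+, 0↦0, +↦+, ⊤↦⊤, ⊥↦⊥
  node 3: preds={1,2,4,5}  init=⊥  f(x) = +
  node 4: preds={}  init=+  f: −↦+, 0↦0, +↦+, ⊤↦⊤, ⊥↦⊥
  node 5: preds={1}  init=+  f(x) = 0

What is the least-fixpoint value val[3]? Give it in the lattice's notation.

Iteration log — 14 steps:
  step 1. node 0  ⊔preds=⊥  new=⊥  stable
  step 2. node 1  ⊔preds=+  new=+  old=⊥  +wl: 0
  step 3. node 2  ⊔preds=+  new=+  old=⊥  +wl: 1
  step 4. node 3  ⊔preds=+  new=+  old=⊥  +wl: 
  step 5. node 4  ⊔preds=⊥  new=+  stable
  step 6. node 5  ⊔preds=+  new=⊤  old=+  +wl: 3
  step 7. node 0  ⊔preds=+  new=−  old=⊥  +wl: 
  step 8. node 1  ⊔preds=⊤  new=⊤  old=+  +wl: 0,2,5
  step 9. node 3  ⊔preds=⊤  new=+  stable
  step 10. node 0  ⊔preds=⊤  new=⊤  old=−  +wl: 1
  step 11. node 2  ⊔preds=⊤  new=⊤  old=+  +wl: 3
  step 12. node 5  ⊔preds=⊤  new=⊤  stable
  step 13. node 1  ⊔preds=⊤  new=⊤  stable
  step 14. node 3  ⊔preds=⊤  new=+  stable

Least fixpoint reached:
  node 0: ⊤
  node 1: ⊤
  node 2: ⊤
  node 3: +
  node 4: +
  node 5: ⊤

+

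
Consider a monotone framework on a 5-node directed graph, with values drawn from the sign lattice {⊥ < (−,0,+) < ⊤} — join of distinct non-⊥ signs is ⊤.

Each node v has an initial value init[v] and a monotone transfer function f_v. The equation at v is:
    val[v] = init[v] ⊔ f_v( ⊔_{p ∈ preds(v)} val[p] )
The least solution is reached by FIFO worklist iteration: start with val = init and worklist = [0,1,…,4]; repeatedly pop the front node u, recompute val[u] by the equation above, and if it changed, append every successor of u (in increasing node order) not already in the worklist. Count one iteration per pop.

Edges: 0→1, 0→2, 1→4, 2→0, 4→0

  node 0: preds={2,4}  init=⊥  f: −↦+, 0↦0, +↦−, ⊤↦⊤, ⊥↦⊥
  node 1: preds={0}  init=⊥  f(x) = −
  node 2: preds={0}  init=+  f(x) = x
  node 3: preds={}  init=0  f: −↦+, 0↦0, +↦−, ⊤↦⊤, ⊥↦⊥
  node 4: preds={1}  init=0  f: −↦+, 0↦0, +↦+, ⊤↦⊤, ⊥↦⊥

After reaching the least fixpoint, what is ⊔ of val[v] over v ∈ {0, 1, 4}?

Trace (6 dequeues):
  [1] u=0 | in ⊤ | out ⊤ | prev ⊥ | push {}
  [2] u=1 | in ⊤ | out − | prev ⊥ | push {}
  [3] u=2 | in ⊤ | out ⊤ | prev + | push {0}
  [4] u=3 | in ⊥ | out 0 | ==
  [5] u=4 | in − | out ⊤ | prev 0 | push {}
  [6] u=0 | in ⊤ | out ⊤ | ==

Converged values:
  [0] ⊤
  [1] −
  [2] ⊤
  [3] 0
  [4] ⊤

⊤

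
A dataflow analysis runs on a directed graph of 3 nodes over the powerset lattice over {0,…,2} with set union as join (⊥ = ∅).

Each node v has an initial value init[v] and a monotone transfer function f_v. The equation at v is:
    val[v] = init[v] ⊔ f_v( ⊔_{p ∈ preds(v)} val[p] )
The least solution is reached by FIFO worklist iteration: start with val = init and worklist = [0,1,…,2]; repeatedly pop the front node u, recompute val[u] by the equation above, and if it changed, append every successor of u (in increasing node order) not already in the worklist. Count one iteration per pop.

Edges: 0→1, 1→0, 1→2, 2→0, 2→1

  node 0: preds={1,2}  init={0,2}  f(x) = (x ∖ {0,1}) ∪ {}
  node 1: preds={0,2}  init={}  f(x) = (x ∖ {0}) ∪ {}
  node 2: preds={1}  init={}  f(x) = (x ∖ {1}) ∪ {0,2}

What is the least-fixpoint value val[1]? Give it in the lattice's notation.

{2}

Iteration log — 5 steps:
  step 1. node 0  ⊔preds={}  new={0,2}  stable
  step 2. node 1  ⊔preds={0,2}  new={2}  old={}  +wl: 0
  step 3. node 2  ⊔preds={2}  new={0,2}  old={}  +wl: 1
  step 4. node 0  ⊔preds={0,2}  new={0,2}  stable
  step 5. node 1  ⊔preds={0,2}  new={2}  stable

Least fixpoint reached:
  node 0: {0,2}
  node 1: {2}
  node 2: {0,2}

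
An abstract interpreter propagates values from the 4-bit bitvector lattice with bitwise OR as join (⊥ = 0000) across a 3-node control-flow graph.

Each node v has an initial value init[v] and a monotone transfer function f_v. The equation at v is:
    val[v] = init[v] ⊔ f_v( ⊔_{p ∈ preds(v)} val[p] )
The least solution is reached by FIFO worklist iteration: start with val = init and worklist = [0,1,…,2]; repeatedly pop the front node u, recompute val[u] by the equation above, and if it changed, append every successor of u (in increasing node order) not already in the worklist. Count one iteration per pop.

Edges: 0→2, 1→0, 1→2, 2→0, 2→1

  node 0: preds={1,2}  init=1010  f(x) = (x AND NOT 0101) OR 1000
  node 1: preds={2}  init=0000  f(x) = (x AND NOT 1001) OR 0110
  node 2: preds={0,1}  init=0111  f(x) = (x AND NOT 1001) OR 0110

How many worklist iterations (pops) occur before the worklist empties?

Worklist (4 pops):
  #1 pop 0: in=0111 → 1010 (no change)
  #2 pop 1: in=0111 → 0110 (was 0000); enqueue [0]
  #3 pop 2: in=1110 → 0111 (no change)
  #4 pop 0: in=0111 → 1010 (no change)

Fixpoint:
  val[0] = 1010
  val[1] = 0110
  val[2] = 0111

4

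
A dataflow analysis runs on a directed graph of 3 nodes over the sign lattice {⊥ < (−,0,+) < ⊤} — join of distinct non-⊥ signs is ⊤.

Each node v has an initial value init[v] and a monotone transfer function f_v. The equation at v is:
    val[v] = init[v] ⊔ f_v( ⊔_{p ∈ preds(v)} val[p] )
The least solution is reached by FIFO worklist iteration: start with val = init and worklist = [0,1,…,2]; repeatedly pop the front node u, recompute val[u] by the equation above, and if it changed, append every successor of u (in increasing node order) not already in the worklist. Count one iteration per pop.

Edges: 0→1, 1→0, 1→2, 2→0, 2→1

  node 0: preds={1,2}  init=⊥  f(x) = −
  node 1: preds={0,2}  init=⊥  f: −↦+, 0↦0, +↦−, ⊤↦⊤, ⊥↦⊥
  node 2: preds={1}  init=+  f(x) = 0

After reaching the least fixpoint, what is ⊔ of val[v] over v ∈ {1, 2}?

⊤

Iteration log — 5 steps:
  step 1. node 0  ⊔preds=+  new=−  old=⊥  +wl: 
  step 2. node 1  ⊔preds=⊤  new=⊤  old=⊥  +wl: 0
  step 3. node 2  ⊔preds=⊤  new=⊤  old=+  +wl: 1
  step 4. node 0  ⊔preds=⊤  new=−  stable
  step 5. node 1  ⊔preds=⊤  new=⊤  stable

Least fixpoint reached:
  node 0: −
  node 1: ⊤
  node 2: ⊤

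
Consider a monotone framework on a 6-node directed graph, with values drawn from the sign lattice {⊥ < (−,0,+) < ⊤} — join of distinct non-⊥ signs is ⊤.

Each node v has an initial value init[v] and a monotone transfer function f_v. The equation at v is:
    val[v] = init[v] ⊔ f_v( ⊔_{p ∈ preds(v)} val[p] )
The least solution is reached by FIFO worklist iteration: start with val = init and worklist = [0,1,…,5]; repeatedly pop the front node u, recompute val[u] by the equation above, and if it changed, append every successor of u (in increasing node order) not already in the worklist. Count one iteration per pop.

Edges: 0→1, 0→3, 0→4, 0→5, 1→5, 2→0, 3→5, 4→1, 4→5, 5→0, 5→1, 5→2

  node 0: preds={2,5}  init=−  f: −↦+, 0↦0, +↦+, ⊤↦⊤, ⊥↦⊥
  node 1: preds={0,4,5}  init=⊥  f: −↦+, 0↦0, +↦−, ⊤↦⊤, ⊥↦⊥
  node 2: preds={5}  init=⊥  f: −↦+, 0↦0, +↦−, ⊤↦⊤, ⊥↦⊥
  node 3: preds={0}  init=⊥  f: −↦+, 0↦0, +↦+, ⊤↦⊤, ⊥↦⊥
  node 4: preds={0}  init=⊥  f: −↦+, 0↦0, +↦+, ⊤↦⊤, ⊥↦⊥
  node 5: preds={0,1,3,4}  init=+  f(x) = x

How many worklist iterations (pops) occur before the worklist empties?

10

Trace (10 dequeues):
  [1] u=0 | in + | out ⊤ | prev − | push {}
  [2] u=1 | in ⊤ | out ⊤ | prev ⊥ | push {}
  [3] u=2 | in + | out − | prev ⊥ | push {0}
  [4] u=3 | in ⊤ | out ⊤ | prev ⊥ | push {}
  [5] u=4 | in ⊤ | out ⊤ | prev ⊥ | push {1}
  [6] u=5 | in ⊤ | out ⊤ | prev + | push {2}
  [7] u=0 | in ⊤ | out ⊤ | ==
  [8] u=1 | in ⊤ | out ⊤ | ==
  [9] u=2 | in ⊤ | out ⊤ | prev − | push {0}
  [10] u=0 | in ⊤ | out ⊤ | ==

Converged values:
  [0] ⊤
  [1] ⊤
  [2] ⊤
  [3] ⊤
  [4] ⊤
  [5] ⊤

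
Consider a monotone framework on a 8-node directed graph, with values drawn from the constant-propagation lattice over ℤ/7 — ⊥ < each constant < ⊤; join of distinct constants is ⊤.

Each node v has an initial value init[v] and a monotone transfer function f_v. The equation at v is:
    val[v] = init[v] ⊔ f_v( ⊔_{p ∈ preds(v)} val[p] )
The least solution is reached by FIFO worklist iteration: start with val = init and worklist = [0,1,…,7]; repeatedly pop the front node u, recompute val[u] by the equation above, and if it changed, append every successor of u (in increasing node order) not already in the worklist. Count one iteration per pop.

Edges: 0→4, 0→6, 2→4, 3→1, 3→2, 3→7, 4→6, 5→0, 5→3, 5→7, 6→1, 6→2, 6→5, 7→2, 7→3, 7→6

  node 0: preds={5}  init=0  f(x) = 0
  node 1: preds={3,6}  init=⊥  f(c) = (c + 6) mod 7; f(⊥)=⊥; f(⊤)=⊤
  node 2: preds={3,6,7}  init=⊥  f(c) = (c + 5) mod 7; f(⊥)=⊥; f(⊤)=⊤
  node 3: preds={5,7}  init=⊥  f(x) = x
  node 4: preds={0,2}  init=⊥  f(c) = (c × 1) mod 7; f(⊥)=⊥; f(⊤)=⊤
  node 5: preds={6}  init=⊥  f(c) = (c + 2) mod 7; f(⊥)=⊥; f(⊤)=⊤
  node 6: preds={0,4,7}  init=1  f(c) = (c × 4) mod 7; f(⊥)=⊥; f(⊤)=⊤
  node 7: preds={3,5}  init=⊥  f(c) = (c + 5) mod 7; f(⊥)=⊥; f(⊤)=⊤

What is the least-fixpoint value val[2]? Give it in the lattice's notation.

Iteration log — 20 steps:
  step 1. node 0  ⊔preds=⊥  new=0  stable
  step 2. node 1  ⊔preds=1  new=0  old=⊥  +wl: 
  step 3. node 2  ⊔preds=1  new=6  old=⊥  +wl: 
  step 4. node 3  ⊔preds=⊥  new=⊥  stable
  step 5. node 4  ⊔preds=⊤  new=⊤  old=⊥  +wl: 
  step 6. node 5  ⊔preds=1  new=3  old=⊥  +wl: 0,3
  step 7. node 6  ⊔preds=⊤  new=⊤  old=1  +wl: 1,2,5
  step 8. node 7  ⊔preds=3  new=1  old=⊥  +wl: 6
  step 9. node 0  ⊔preds=3  new=0  stable
  step 10. node 3  ⊔preds=⊤  new=⊤  old=⊥  +wl: 7
  step 11. node 1  ⊔preds=⊤  new=⊤  old=0  +wl: 
  step 12. node 2  ⊔preds=⊤  new=⊤  old=6  +wl: 4
  step 13. node 5  ⊔preds=⊤  new=⊤  old=3  +wl: 0,3
  step 14. node 6  ⊔preds=⊤  new=⊤  stable
  step 15. node 7  ⊔preds=⊤  new=⊤  old=1  +wl: 2,6
  step 16. node 4  ⊔preds=⊤  new=⊤  stable
  step 17. node 0  ⊔preds=⊤  new=0  stable
  step 18. node 3  ⊔preds=⊤  new=⊤  stable
  step 19. node 2  ⊔preds=⊤  new=⊤  stable
  step 20. node 6  ⊔preds=⊤  new=⊤  stable

Least fixpoint reached:
  node 0: 0
  node 1: ⊤
  node 2: ⊤
  node 3: ⊤
  node 4: ⊤
  node 5: ⊤
  node 6: ⊤
  node 7: ⊤

⊤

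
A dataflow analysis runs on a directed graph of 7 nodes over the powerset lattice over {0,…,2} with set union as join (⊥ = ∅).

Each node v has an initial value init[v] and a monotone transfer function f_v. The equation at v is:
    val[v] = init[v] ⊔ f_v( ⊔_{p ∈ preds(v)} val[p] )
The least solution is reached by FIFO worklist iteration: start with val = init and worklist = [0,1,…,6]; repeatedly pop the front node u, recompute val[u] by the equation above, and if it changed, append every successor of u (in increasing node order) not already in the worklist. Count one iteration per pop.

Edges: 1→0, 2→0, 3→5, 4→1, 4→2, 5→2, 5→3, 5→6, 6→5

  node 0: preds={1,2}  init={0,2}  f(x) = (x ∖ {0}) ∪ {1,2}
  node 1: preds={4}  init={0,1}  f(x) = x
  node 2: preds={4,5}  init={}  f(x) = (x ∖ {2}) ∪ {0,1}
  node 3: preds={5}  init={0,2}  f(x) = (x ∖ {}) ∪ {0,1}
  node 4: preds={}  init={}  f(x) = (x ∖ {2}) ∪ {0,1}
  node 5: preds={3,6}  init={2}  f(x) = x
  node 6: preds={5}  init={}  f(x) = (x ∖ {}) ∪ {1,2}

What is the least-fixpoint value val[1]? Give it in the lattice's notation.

{0,1}

Trace (12 dequeues):
  [1] u=0 | in {0,1} | out {0,1,2} | prev {0,2} | push {}
  [2] u=1 | in {} | out {0,1} | ==
  [3] u=2 | in {2} | out {0,1} | prev {} | push {0}
  [4] u=3 | in {2} | out {0,1,2} | prev {0,2} | push {}
  [5] u=4 | in {} | out {0,1} | prev {} | push {1,2}
  [6] u=5 | in {0,1,2} | out {0,1,2} | prev {2} | push {3}
  [7] u=6 | in {0,1,2} | out {0,1,2} | prev {} | push {5}
  [8] u=0 | in {0,1} | out {0,1,2} | ==
  [9] u=1 | in {0,1} | out {0,1} | ==
  [10] u=2 | in {0,1,2} | out {0,1} | ==
  [11] u=3 | in {0,1,2} | out {0,1,2} | ==
  [12] u=5 | in {0,1,2} | out {0,1,2} | ==

Converged values:
  [0] {0,1,2}
  [1] {0,1}
  [2] {0,1}
  [3] {0,1,2}
  [4] {0,1}
  [5] {0,1,2}
  [6] {0,1,2}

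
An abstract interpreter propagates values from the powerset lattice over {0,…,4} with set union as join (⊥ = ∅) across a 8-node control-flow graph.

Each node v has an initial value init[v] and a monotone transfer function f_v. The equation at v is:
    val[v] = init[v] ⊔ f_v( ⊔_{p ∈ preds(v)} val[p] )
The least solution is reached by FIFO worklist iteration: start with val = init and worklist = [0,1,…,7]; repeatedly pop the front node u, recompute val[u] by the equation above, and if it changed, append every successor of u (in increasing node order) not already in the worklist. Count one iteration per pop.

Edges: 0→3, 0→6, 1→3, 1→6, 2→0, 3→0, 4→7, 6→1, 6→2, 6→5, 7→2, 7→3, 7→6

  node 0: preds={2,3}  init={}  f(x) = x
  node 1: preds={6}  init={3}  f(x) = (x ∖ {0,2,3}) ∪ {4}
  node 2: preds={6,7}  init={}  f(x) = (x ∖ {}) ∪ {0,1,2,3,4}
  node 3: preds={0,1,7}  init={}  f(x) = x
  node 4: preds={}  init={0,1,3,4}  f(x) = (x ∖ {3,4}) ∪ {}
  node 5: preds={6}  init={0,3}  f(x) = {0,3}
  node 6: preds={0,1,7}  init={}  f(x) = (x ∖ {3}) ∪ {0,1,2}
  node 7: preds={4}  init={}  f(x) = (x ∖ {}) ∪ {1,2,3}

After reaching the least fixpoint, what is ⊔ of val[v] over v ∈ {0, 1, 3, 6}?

{0,1,2,3,4}

Worklist (15 pops):
  #1 pop 0: in={} → {} (no change)
  #2 pop 1: in={} → {3,4} (was {3}); enqueue []
  #3 pop 2: in={} → {0,1,2,3,4} (was {}); enqueue [0]
  #4 pop 3: in={3,4} → {3,4} (was {}); enqueue []
  #5 pop 4: in={} → {0,1,3,4} (no change)
  #6 pop 5: in={} → {0,3} (no change)
  #7 pop 6: in={3,4} → {0,1,2,4} (was {}); enqueue [1,2,5]
  #8 pop 7: in={0,1,3,4} → {0,1,2,3,4} (was {}); enqueue [3,6]
  #9 pop 0: in={0,1,2,3,4} → {0,1,2,3,4} (was {}); enqueue []
  #10 pop 1: in={0,1,2,4} → {1,3,4} (was {3,4}); enqueue []
  #11 pop 2: in={0,1,2,3,4} → {0,1,2,3,4} (no change)
  #12 pop 5: in={0,1,2,4} → {0,3} (no change)
  #13 pop 3: in={0,1,2,3,4} → {0,1,2,3,4} (was {3,4}); enqueue [0]
  #14 pop 6: in={0,1,2,3,4} → {0,1,2,4} (no change)
  #15 pop 0: in={0,1,2,3,4} → {0,1,2,3,4} (no change)

Fixpoint:
  val[0] = {0,1,2,3,4}
  val[1] = {1,3,4}
  val[2] = {0,1,2,3,4}
  val[3] = {0,1,2,3,4}
  val[4] = {0,1,3,4}
  val[5] = {0,3}
  val[6] = {0,1,2,4}
  val[7] = {0,1,2,3,4}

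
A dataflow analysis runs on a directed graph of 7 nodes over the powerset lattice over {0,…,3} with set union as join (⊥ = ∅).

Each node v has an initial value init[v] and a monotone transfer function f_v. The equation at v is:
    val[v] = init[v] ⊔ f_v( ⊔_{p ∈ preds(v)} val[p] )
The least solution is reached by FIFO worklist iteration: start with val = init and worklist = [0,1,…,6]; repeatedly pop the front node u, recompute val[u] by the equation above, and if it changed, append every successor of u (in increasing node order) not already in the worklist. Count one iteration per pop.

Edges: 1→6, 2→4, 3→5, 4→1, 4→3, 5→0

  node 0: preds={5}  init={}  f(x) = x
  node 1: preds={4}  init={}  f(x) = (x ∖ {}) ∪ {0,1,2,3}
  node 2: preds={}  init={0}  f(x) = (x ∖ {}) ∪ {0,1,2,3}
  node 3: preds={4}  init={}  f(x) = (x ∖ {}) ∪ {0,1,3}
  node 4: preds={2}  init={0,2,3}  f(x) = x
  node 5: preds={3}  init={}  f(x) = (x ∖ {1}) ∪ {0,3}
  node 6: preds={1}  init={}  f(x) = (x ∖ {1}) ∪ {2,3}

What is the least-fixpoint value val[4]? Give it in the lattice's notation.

Trace (10 dequeues):
  [1] u=0 | in {} | out {} | ==
  [2] u=1 | in {0,2,3} | out {0,1,2,3} | prev {} | push {}
  [3] u=2 | in {} | out {0,1,2,3} | prev {0} | push {}
  [4] u=3 | in {0,2,3} | out {0,1,2,3} | prev {} | push {}
  [5] u=4 | in {0,1,2,3} | out {0,1,2,3} | prev {0,2,3} | push {1,3}
  [6] u=5 | in {0,1,2,3} | out {0,2,3} | prev {} | push {0}
  [7] u=6 | in {0,1,2,3} | out {0,2,3} | prev {} | push {}
  [8] u=1 | in {0,1,2,3} | out {0,1,2,3} | ==
  [9] u=3 | in {0,1,2,3} | out {0,1,2,3} | ==
  [10] u=0 | in {0,2,3} | out {0,2,3} | prev {} | push {}

Converged values:
  [0] {0,2,3}
  [1] {0,1,2,3}
  [2] {0,1,2,3}
  [3] {0,1,2,3}
  [4] {0,1,2,3}
  [5] {0,2,3}
  [6] {0,2,3}

{0,1,2,3}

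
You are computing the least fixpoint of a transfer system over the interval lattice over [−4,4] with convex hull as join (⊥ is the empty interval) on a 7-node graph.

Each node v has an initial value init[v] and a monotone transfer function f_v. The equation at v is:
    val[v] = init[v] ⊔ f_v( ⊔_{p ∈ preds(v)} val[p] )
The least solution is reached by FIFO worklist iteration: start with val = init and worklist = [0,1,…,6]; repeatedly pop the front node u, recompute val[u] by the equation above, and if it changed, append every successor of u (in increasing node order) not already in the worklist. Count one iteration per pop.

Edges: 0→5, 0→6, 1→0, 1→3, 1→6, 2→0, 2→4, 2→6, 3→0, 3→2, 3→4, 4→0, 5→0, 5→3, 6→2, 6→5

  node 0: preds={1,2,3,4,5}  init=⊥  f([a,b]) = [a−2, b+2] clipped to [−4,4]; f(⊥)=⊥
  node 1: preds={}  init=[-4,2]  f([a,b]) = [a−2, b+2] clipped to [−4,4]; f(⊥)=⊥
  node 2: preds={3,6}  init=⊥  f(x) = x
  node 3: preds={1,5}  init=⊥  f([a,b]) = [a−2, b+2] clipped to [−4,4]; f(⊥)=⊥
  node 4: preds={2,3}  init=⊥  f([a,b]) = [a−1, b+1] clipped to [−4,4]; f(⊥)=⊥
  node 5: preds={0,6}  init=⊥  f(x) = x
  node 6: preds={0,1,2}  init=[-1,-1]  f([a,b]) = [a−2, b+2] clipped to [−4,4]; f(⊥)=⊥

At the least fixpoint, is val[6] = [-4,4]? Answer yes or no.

yes

Trace (14 dequeues):
  [1] u=0 | in [-4,2] | out [-4,4] | prev ⊥ | push {}
  [2] u=1 | in ⊥ | out [-4,2] | ==
  [3] u=2 | in [-1,-1] | out [-1,-1] | prev ⊥ | push {0}
  [4] u=3 | in [-4,2] | out [-4,4] | prev ⊥ | push {2}
  [5] u=4 | in [-4,4] | out [-4,4] | prev ⊥ | push {}
  [6] u=5 | in [-4,4] | out [-4,4] | prev ⊥ | push {3}
  [7] u=6 | in [-4,4] | out [-4,4] | prev [-1,-1] | push {5}
  [8] u=0 | in [-4,4] | out [-4,4] | ==
  [9] u=2 | in [-4,4] | out [-4,4] | prev [-1,-1] | push {0,4,6}
  [10] u=3 | in [-4,4] | out [-4,4] | ==
  [11] u=5 | in [-4,4] | out [-4,4] | ==
  [12] u=0 | in [-4,4] | out [-4,4] | ==
  [13] u=4 | in [-4,4] | out [-4,4] | ==
  [14] u=6 | in [-4,4] | out [-4,4] | ==

Converged values:
  [0] [-4,4]
  [1] [-4,2]
  [2] [-4,4]
  [3] [-4,4]
  [4] [-4,4]
  [5] [-4,4]
  [6] [-4,4]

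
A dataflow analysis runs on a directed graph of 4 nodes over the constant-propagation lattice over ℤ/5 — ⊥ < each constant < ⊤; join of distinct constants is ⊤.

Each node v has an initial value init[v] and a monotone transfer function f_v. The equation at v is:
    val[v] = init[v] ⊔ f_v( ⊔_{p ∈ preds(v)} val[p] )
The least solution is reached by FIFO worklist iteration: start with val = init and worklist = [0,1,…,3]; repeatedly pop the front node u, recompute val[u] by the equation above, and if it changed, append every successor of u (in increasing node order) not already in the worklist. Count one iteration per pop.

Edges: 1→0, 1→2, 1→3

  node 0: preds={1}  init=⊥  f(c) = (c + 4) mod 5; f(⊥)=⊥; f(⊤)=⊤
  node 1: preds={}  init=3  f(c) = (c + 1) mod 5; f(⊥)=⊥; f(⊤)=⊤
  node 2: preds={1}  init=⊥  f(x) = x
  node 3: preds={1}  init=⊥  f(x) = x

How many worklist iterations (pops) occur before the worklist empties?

Iteration log — 4 steps:
  step 1. node 0  ⊔preds=3  new=2  old=⊥  +wl: 
  step 2. node 1  ⊔preds=⊥  new=3  stable
  step 3. node 2  ⊔preds=3  new=3  old=⊥  +wl: 
  step 4. node 3  ⊔preds=3  new=3  old=⊥  +wl: 

Least fixpoint reached:
  node 0: 2
  node 1: 3
  node 2: 3
  node 3: 3

4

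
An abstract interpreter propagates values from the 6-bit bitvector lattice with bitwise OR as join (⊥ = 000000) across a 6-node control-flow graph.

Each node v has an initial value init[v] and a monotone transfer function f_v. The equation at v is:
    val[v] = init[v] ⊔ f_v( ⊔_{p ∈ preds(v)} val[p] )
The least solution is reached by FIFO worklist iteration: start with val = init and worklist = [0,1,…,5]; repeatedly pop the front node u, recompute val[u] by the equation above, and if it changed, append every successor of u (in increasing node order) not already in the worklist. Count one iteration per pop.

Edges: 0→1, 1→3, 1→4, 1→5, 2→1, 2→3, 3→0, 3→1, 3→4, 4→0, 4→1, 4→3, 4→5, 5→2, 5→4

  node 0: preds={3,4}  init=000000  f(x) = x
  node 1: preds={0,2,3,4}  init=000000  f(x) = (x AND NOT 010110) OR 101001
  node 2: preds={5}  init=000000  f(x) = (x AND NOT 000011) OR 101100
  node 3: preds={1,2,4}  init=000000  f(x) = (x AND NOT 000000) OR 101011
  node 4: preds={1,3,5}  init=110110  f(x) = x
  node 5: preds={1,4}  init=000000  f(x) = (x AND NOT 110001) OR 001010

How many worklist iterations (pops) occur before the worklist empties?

Trace (12 dequeues):
  [1] u=0 | in 110110 | out 110110 | prev 000000 | push {}
  [2] u=1 | in 110110 | out 101001 | prev 000000 | push {}
  [3] u=2 | in 000000 | out 101100 | prev 000000 | push {1}
  [4] u=3 | in 111111 | out 111111 | prev 000000 | push {0}
  [5] u=4 | in 111111 | out 111111 | prev 110110 | push {3}
  [6] u=5 | in 111111 | out 001110 | prev 000000 | push {2,4}
  [7] u=1 | in 111111 | out 101001 | ==
  [8] u=0 | in 111111 | out 111111 | prev 110110 | push {1}
  [9] u=3 | in 111111 | out 111111 | ==
  [10] u=2 | in 001110 | out 101100 | ==
  [11] u=4 | in 111111 | out 111111 | ==
  [12] u=1 | in 111111 | out 101001 | ==

Converged values:
  [0] 111111
  [1] 101001
  [2] 101100
  [3] 111111
  [4] 111111
  [5] 001110

12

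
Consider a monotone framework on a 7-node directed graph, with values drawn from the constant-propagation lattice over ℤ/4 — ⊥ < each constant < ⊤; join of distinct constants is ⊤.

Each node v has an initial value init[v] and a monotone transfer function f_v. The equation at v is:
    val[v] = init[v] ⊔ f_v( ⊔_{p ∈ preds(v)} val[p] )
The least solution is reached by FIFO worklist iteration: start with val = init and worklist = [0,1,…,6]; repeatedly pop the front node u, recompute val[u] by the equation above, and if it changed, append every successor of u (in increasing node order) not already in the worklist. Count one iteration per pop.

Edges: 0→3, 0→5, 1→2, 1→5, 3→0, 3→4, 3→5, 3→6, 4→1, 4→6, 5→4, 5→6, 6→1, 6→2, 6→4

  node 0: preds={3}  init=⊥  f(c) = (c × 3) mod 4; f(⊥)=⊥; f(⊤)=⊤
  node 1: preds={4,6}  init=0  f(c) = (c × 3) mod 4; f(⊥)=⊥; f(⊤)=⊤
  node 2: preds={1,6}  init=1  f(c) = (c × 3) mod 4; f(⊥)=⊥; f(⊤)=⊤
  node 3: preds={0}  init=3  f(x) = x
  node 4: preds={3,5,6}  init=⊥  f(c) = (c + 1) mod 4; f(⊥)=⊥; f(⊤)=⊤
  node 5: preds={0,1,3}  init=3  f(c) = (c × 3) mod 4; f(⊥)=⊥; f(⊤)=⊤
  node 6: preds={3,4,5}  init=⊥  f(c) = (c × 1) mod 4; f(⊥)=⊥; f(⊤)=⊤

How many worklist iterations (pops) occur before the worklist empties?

13

Trace (13 dequeues):
  [1] u=0 | in 3 | out 1 | prev ⊥ | push {}
  [2] u=1 | in ⊥ | out 0 | ==
  [3] u=2 | in 0 | out ⊤ | prev 1 | push {}
  [4] u=3 | in 1 | out ⊤ | prev 3 | push {0}
  [5] u=4 | in ⊤ | out ⊤ | prev ⊥ | push {1}
  [6] u=5 | in ⊤ | out ⊤ | prev 3 | push {4}
  [7] u=6 | in ⊤ | out ⊤ | prev ⊥ | push {2}
  [8] u=0 | in ⊤ | out ⊤ | prev 1 | push {3,5}
  [9] u=1 | in ⊤ | out ⊤ | prev 0 | push {}
  [10] u=4 | in ⊤ | out ⊤ | ==
  [11] u=2 | in ⊤ | out ⊤ | ==
  [12] u=3 | in ⊤ | out ⊤ | ==
  [13] u=5 | in ⊤ | out ⊤ | ==

Converged values:
  [0] ⊤
  [1] ⊤
  [2] ⊤
  [3] ⊤
  [4] ⊤
  [5] ⊤
  [6] ⊤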